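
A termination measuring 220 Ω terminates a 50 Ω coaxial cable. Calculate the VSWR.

VSWR ≈ 4.4

Γ = (220 − 50)/(220 + 50) = 0.63
VSWR = (1 + 0.63)/(1 − 0.63)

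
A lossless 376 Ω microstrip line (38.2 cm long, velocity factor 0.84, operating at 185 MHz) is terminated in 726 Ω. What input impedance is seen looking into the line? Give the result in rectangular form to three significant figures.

λ = v/f = 0.84·c / 185 MHz = 1.36 m
βl = 2π·l/λ = 2π × 0.28 = 101°
tan(βl) = tan(101°) = -5.17
Z_in = Z_0·(Z_L + jZ_0·tanβl)/(Z_0 + jZ_L·tanβl)
     = 376·(726 − j1940)/(376 − j3750)

Z_in ≈ 200 + j52.7 Ω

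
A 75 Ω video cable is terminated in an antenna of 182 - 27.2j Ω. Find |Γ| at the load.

|Γ| ≈ 0.427

Γ = (Z_L − Z_0)/(Z_L + Z_0) = (107 − j27.2)/(257 − j27.2)
|Γ| = 110/258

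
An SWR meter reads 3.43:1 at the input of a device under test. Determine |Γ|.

|Γ| ≈ 0.549

|Γ| = (S − 1)/(S + 1) = (3.43 − 1)/(3.43 + 1) = 2.43/4.43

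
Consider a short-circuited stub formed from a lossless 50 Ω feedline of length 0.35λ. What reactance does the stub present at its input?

X_in ≈ -68.8 Ω (capacitive)

βl = 2π × 0.35 = 126°
tan(βl) = -1.38
For a short-circuited stub, Z_in = jZ_0·tan(βl)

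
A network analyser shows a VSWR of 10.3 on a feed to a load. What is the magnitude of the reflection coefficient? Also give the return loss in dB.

|Γ| ≈ 0.823; return loss ≈ 1.69 dB

|Γ| = (S − 1)/(S + 1) = (10.3 − 1)/(10.3 + 1) = 9.3/11.3
RL = −20·log₁₀|Γ| = −20·log₁₀(0.823)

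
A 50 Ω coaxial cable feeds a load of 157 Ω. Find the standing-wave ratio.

VSWR ≈ 3.14

For a purely resistive load, VSWR = R_L/Z_0 or Z_0/R_L (whichever > 1) = 157/50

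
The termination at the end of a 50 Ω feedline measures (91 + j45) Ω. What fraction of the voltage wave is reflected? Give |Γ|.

Γ = (Z_L − Z_0)/(Z_L + Z_0) = (41 + j45)/(141 + j45)
|Γ| = 60.9/148

|Γ| ≈ 0.411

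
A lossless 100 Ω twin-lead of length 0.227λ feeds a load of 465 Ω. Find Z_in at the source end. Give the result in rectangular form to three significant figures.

βl = 2π × 0.227 = 81.7°
tan(βl) = tan(81.7°) = 6.87
Z_in = Z_0·(Z_L + jZ_0·tanβl)/(Z_0 + jZ_L·tanβl)
     = 100·(465 + j687)/(100 + j3200)

Z_in ≈ 21.9 − j13.9 Ω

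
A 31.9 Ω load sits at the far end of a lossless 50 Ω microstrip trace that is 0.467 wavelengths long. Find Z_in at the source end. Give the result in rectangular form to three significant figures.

Z_in ≈ 32.7 − j6.13 Ω

βl = 2π × 0.467 = 168°
tan(βl) = tan(168°) = -0.21
Z_in = Z_0·(Z_L + jZ_0·tanβl)/(Z_0 + jZ_L·tanβl)
     = 50·(31.9 − j10.5)/(50 − j6.71)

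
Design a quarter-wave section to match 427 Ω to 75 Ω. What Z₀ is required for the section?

Z_qwt ≈ 179 Ω

Z_qwt = √(Z_0·R_L) = √(75 × 427) = √32020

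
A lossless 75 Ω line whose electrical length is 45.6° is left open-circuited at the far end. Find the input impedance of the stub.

Z_in ≈ −j73.4 Ω

tan(βl) = 1.02
For an open-circuited stub, Z_in = −jZ_0·cot(βl) = −jZ_0/tan(βl)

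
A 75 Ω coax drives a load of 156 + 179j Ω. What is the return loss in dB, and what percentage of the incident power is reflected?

RL ≈ 3.45 dB; 45.2% of incident power reflected

Γ = (81 + j179)/(231 + j179), |Γ| = 0.672
RL = −20·log₁₀(0.672) = 3.45 dB
P_refl/P_inc = |Γ|² = 0.452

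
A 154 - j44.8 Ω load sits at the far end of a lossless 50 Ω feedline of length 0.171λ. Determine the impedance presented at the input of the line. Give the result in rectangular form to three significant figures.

Z_in ≈ 17.2 − j19 Ω

βl = 2π × 0.171 = 61.6°
tan(βl) = tan(61.6°) = 1.85
Z_in = Z_0·(Z_L + jZ_0·tanβl)/(Z_0 + jZ_L·tanβl)
     = 50·(154 + j47.5)/(133 + j284)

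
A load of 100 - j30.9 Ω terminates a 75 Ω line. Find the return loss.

Γ = (25 − j30.9)/(175 − j30.9), |Γ| = 0.224
RL = −20·log₁₀|Γ| = −20·log₁₀(0.224)

RL ≈ 13 dB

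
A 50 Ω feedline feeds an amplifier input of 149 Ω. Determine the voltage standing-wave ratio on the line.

Γ = (149 − 50)/(149 + 50) = 0.497
VSWR = (1 + 0.497)/(1 − 0.497)

VSWR ≈ 2.98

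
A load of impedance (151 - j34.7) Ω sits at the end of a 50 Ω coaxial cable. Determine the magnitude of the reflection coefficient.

|Γ| ≈ 0.524

Γ = (Z_L − Z_0)/(Z_L + Z_0) = (101 − j34.7)/(201 − j34.7)
|Γ| = 107/204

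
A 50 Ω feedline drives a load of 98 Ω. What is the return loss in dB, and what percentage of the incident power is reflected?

RL ≈ 9.78 dB; 10.5% of incident power reflected

Γ = (98 − 50)/(98 + 50) = 0.324
RL = −20·log₁₀(0.324) = 9.78 dB
P_refl/P_inc = |Γ|² = 0.105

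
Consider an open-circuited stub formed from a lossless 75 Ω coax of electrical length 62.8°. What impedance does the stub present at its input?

Z_in ≈ −j38.5 Ω

tan(βl) = 1.95
For an open-circuited stub, Z_in = −jZ_0·cot(βl) = −jZ_0/tan(βl)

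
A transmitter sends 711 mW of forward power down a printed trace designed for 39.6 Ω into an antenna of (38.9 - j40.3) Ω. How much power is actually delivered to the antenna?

|Γ| = |(-0.7 − j40.3)/(78.5 − j40.3)| = 0.457
|Γ|² = 0.209
P_refl = |Γ|²·P_inc = 148 mW, P_del = (1 − |Γ|²)·P_inc = 563 mW

P_delivered ≈ 563 mW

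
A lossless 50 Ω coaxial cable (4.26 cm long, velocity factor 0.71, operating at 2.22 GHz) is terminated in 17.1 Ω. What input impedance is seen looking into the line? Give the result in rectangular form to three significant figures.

Z_in ≈ 19.1 − j16 Ω

λ = v/f = 0.71·c / 2.22 GHz = 0.0959 m
βl = 2π·l/λ = 2π × 0.444 = 160°
tan(βl) = tan(160°) = -0.367
Z_in = Z_0·(Z_L + jZ_0·tanβl)/(Z_0 + jZ_L·tanβl)
     = 50·(17.1 − j18.4)/(50 − j6.28)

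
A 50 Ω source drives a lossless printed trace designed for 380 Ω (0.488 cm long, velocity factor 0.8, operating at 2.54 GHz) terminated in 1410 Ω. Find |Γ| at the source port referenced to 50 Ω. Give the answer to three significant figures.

λ = v/f = 0.8·c / 2.54 GHz = 0.0945 m
βl = 2π·l/λ = 2π × 0.0516 = 18.6°
tan(βl) = 0.336
Z_in = Z_0·(Z_L + jZ_0·tanβl)/(Z_0 + jZ_L·tanβl) = 614 − j638 Ω
Γ_s = (Z_in − Z_s)/(Z_in + Z_s) = (564 − j638)/(664 − j638), |Γ_s| = 0.925

|Γ| ≈ 0.925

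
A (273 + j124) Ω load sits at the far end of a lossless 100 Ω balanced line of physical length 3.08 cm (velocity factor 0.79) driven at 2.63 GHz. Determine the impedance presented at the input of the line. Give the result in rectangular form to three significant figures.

Z_in ≈ 35.2 + j40.7 Ω

λ = v/f = 0.79·c / 2.63 GHz = 0.0901 m
βl = 2π·l/λ = 2π × 0.342 = 123°
tan(βl) = tan(123°) = -1.54
Z_in = Z_0·(Z_L + jZ_0·tanβl)/(Z_0 + jZ_L·tanβl)
     = 100·(273 − j29.7)/(291 − j420)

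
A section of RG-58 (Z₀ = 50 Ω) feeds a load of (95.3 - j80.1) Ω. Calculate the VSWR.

Γ = (Z_L − Z_0)/(Z_L + Z_0) = (45.3 − j80.1)/(145.3 − j80.1)
|Γ| = 92/166 = 0.555
VSWR = (1 + |Γ|)/(1 − |Γ|) = 1.55/0.445

VSWR ≈ 3.49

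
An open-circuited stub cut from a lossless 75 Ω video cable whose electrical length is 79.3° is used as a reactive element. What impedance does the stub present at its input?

tan(βl) = 5.29
For an open-circuited stub, Z_in = −jZ_0·cot(βl) = −jZ_0/tan(βl)

Z_in ≈ −j14.2 Ω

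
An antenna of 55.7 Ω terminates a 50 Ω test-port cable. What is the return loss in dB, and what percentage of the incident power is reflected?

Γ = (55.7 − 50)/(55.7 + 50) = 0.0539
RL = −20·log₁₀(0.0539) = 25.4 dB
P_refl/P_inc = |Γ|² = 0.00291

RL ≈ 25.4 dB; 0.291% of incident power reflected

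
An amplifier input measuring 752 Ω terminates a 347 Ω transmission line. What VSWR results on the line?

VSWR ≈ 2.17

For a purely resistive load, VSWR = R_L/Z_0 or Z_0/R_L (whichever > 1) = 752/347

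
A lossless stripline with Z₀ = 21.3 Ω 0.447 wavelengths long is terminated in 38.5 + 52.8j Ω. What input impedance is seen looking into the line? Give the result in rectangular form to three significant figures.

βl = 2π × 0.447 = 161°
tan(βl) = tan(161°) = -0.346
Z_in = Z_0·(Z_L + jZ_0·tanβl)/(Z_0 + jZ_L·tanβl)
     = 21.3·(38.5 + j45.4)/(39.6 − j13.3)

Z_in ≈ 11.2 + j28.2 Ω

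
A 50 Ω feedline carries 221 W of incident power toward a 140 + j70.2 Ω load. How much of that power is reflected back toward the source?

P_reflected ≈ 70.2 W

|Γ| = |(90 + j70.2)/(190 + j70.2)| = 0.564
|Γ|² = 0.318
P_refl = |Γ|²·P_inc = 70.2 W, P_del = (1 − |Γ|²)·P_inc = 151 W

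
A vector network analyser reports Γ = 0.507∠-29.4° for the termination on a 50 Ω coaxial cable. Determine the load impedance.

Z_L ≈ 99.4 − j66.6 Ω

Z_L = Z_0·(1 + Γ)/(1 − Γ) = 50·(1.44 − j0.249)/(0.558 + j0.249)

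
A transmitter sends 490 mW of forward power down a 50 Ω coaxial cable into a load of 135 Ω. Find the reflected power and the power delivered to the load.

Γ = (135 − 50)/(135 + 50) = 0.459
|Γ|² = 0.211
P_refl = |Γ|²·P_inc = 103 mW, P_del = (1 − |Γ|²)·P_inc = 387 mW

P_reflected ≈ 103 mW; P_delivered ≈ 387 mW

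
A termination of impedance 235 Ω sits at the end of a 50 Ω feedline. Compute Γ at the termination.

Γ = 0.649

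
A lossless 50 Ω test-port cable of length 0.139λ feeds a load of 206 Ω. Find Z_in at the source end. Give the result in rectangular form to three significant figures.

βl = 2π × 0.139 = 50°
tan(βl) = tan(50°) = 1.19
Z_in = Z_0·(Z_L + jZ_0·tanβl)/(Z_0 + jZ_L·tanβl)
     = 50·(206 + j59.7)/(50 + j246)

Z_in ≈ 19.8 − j37.9 Ω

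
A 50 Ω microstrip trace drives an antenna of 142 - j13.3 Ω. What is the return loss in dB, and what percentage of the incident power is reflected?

RL ≈ 6.32 dB; 23.3% of incident power reflected

Γ = (92 − j13.3)/(192 − j13.3), |Γ| = 0.483
RL = −20·log₁₀(0.483) = 6.32 dB
P_refl/P_inc = |Γ|² = 0.233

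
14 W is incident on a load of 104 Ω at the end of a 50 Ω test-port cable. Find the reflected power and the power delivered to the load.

P_reflected ≈ 1.72 W; P_delivered ≈ 12.3 W

Γ = (104 − 50)/(104 + 50) = 0.351
|Γ|² = 0.123
P_refl = |Γ|²·P_inc = 1.72 W, P_del = (1 − |Γ|²)·P_inc = 12.3 W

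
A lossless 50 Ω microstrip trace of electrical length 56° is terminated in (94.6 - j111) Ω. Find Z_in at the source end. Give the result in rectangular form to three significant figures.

Z_in ≈ 11.5 − j16.1 Ω

tan(βl) = tan(56°) = 1.48
Z_in = Z_0·(Z_L + jZ_0·tanβl)/(Z_0 + jZ_L·tanβl)
     = 50·(94.6 − j36.9)/(215 + j140)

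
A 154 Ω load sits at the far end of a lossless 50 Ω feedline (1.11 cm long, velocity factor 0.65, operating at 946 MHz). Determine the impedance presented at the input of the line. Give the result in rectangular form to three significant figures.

λ = v/f = 0.65·c / 946 MHz = 0.206 m
βl = 2π·l/λ = 2π × 0.0538 = 19.4°
tan(βl) = tan(19.4°) = 0.352
Z_in = Z_0·(Z_L + jZ_0·tanβl)/(Z_0 + jZ_L·tanβl)
     = 50·(154 + j17.6)/(50 + j54.2)

Z_in ≈ 79.6 − j68.7 Ω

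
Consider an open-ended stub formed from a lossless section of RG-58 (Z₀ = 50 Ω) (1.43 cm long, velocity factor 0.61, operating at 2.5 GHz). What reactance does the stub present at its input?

X_in ≈ -17.9 Ω (capacitive)

λ = v/f = 0.61·c / 2.5 GHz = 0.0732 m
βl = 2π·l/λ = 2π × 0.195 = 70.3°
tan(βl) = 2.8
For an open-ended stub, Z_in = −jZ_0·cot(βl) = −jZ_0/tan(βl)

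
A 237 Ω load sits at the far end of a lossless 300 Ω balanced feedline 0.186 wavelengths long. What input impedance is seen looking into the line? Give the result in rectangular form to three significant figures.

βl = 2π × 0.186 = 67°
tan(βl) = tan(67°) = 2.35
Z_in = Z_0·(Z_L + jZ_0·tanβl)/(Z_0 + jZ_L·tanβl)
     = 300·(237 + j705)/(300 + j557)

Z_in ≈ 348 + j59.6 Ω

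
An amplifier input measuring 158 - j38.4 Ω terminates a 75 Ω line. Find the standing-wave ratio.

VSWR ≈ 2.26

Γ = (Z_L − Z_0)/(Z_L + Z_0) = (83 − j38.4)/(233 − j38.4)
|Γ| = 91.5/236 = 0.387
VSWR = (1 + |Γ|)/(1 − |Γ|) = 1.39/0.613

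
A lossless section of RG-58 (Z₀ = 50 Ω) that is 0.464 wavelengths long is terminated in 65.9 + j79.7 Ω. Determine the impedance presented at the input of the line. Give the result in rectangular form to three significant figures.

Z_in ≈ 35.4 + j57.7 Ω

βl = 2π × 0.464 = 167°
tan(βl) = tan(167°) = -0.23
Z_in = Z_0·(Z_L + jZ_0·tanβl)/(Z_0 + jZ_L·tanβl)
     = 50·(65.9 + j68.2)/(68.3 − j15.2)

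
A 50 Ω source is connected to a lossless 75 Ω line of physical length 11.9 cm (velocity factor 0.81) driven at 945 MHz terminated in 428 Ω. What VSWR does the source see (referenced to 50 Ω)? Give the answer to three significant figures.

λ = v/f = 0.81·c / 945 MHz = 0.257 m
βl = 2π·l/λ = 2π × 0.463 = 167°
tan(βl) = -0.238
Z_in = Z_0·(Z_L + jZ_0·tanβl)/(Z_0 + jZ_L·tanβl) = 159 + j198 Ω
Γ_s = (Z_in − Z_s)/(Z_in + Z_s) = (109 + j198)/(209 + j198), |Γ_s| = 0.785
VSWR = (1 + |Γ_s|)/(1 − |Γ_s|)

VSWR ≈ 8.31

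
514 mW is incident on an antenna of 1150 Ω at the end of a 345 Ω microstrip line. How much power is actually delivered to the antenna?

Γ = (1150 − 345)/(1150 + 345) = 0.538
|Γ|² = 0.29
P_refl = |Γ|²·P_inc = 149 mW, P_del = (1 − |Γ|²)·P_inc = 365 mW

P_delivered ≈ 365 mW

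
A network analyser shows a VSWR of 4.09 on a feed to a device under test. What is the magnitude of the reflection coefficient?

|Γ| = (S − 1)/(S + 1) = (4.09 − 1)/(4.09 + 1) = 3.09/5.09

|Γ| ≈ 0.607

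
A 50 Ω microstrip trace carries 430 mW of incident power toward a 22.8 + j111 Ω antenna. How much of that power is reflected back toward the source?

|Γ| = |(-27.2 + j111)/(72.8 + j111)| = 0.861
|Γ|² = 0.741
P_refl = |Γ|²·P_inc = 319 mW, P_del = (1 − |Γ|²)·P_inc = 111 mW

P_reflected ≈ 319 mW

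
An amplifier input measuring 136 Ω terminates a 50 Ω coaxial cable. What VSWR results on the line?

Γ = (136 − 50)/(136 + 50) = 0.462
VSWR = (1 + 0.462)/(1 − 0.462)

VSWR ≈ 2.72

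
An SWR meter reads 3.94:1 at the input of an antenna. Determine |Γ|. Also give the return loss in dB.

|Γ| ≈ 0.595; return loss ≈ 4.51 dB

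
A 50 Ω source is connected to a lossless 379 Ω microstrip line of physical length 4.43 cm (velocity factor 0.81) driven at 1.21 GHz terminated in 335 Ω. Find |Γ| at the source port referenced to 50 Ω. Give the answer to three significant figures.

λ = v/f = 0.81·c / 1.21 GHz = 0.201 m
βl = 2π·l/λ = 2π × 0.221 = 79.4°
tan(βl) = 5.35
Z_in = Z_0·(Z_L + jZ_0·tanβl)/(Z_0 + jZ_L·tanβl) = 425 + j19 Ω
Γ_s = (Z_in − Z_s)/(Z_in + Z_s) = (375 + j19)/(475 + j19), |Γ_s| = 0.79

|Γ| ≈ 0.79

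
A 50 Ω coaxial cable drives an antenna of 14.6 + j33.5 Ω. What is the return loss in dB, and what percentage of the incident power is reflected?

RL ≈ 3.48 dB; 44.9% of incident power reflected

Γ = (-35.4 + j33.5)/(64.6 + j33.5), |Γ| = 0.67
RL = −20·log₁₀(0.67) = 3.48 dB
P_refl/P_inc = |Γ|² = 0.449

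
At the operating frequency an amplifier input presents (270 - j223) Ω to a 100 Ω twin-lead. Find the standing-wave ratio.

Γ = (Z_L − Z_0)/(Z_L + Z_0) = (170 − j223)/(370 − j223)
|Γ| = 280/432 = 0.649
VSWR = (1 + |Γ|)/(1 − |Γ|) = 1.65/0.351

VSWR ≈ 4.7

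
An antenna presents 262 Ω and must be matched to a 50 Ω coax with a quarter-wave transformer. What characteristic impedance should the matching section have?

Z_qwt = √(Z_0·R_L) = √(50 × 262) = √13100

Z_qwt ≈ 114 Ω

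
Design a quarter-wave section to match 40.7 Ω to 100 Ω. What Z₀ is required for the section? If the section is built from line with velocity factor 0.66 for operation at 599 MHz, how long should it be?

Z_qwt ≈ 63.8 Ω; length ≈ 8.26 cm

Z_qwt = √(Z_0·R_L) = √(100 × 40.7) = √4070
λ = 0.66·c/f = 0.331 m, so l = λ/4 = 0.0826 m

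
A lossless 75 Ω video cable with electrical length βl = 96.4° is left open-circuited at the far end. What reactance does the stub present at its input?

tan(βl) = -8.92
For an open-circuited stub, Z_in = −jZ_0·cot(βl) = −jZ_0/tan(βl)

X_in ≈ 8.41 Ω (inductive)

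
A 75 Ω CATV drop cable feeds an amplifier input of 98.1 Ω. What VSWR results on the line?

Γ = (98.1 − 75)/(98.1 + 75) = 0.133
VSWR = (1 + 0.133)/(1 − 0.133)

VSWR ≈ 1.31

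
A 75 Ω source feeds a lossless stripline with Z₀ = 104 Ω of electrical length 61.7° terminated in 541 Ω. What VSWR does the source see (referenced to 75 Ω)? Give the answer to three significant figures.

tan(βl) = 1.86
Z_in = Z_0·(Z_L + jZ_0·tanβl)/(Z_0 + jZ_L·tanβl) = 25.5 − j53.4 Ω
Γ_s = (Z_in − Z_s)/(Z_in + Z_s) = (-49.5 − j53.4)/(101 − j53.4), |Γ_s| = 0.639
VSWR = (1 + |Γ_s|)/(1 − |Γ_s|)

VSWR ≈ 4.55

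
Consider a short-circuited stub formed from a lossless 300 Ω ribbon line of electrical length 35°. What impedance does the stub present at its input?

Z_in ≈ +j210 Ω

tan(βl) = 0.7
For a short-circuited stub, Z_in = jZ_0·tan(βl)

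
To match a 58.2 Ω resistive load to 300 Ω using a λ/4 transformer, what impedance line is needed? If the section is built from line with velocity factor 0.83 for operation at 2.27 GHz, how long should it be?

Z_qwt ≈ 132 Ω; length ≈ 2.74 cm

Z_qwt = √(Z_0·R_L) = √(300 × 58.2) = √17460
λ = 0.83·c/f = 0.11 m, so l = λ/4 = 0.0274 m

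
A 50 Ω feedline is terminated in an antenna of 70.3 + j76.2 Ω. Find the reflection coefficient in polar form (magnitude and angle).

Γ ≈ 0.554 ∠ 42.7°

Γ = (Z_L − Z_0)/(Z_L + Z_0) = (20.3 + j76.2)/(120.3 + j76.2)
|Γ| = 78.9/142 = 0.554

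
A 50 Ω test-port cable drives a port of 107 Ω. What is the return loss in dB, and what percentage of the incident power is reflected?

RL ≈ 8.8 dB; 13.2% of incident power reflected

Γ = (107 − 50)/(107 + 50) = 0.363
RL = −20·log₁₀(0.363) = 8.8 dB
P_refl/P_inc = |Γ|² = 0.132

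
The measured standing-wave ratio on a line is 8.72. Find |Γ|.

|Γ| = (S − 1)/(S + 1) = (8.72 − 1)/(8.72 + 1) = 7.72/9.72

|Γ| ≈ 0.794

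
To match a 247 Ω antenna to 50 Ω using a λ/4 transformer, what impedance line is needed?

Z_qwt ≈ 111 Ω

Z_qwt = √(Z_0·R_L) = √(50 × 247) = √12350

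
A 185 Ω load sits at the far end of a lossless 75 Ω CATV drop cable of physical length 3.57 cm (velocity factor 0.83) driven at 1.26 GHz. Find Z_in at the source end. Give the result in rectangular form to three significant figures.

Z_in ≈ 35.7 − j28.2 Ω

λ = v/f = 0.83·c / 1.26 GHz = 0.198 m
βl = 2π·l/λ = 2π × 0.181 = 65°
tan(βl) = tan(65°) = 2.15
Z_in = Z_0·(Z_L + jZ_0·tanβl)/(Z_0 + jZ_L·tanβl)
     = 75·(185 + j161)/(75 + j397)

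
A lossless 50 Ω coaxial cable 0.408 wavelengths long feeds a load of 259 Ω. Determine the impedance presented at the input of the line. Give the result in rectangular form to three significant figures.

βl = 2π × 0.408 = 147°
tan(βl) = tan(147°) = -0.652
Z_in = Z_0·(Z_L + jZ_0·tanβl)/(Z_0 + jZ_L·tanβl)
     = 50·(259 − j32.6)/(50 − j169)

Z_in ≈ 29.7 + j67.8 Ω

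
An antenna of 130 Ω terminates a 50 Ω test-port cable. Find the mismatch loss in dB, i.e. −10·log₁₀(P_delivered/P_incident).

Γ = (130 − 50)/(130 + 50) = 0.444
|Γ|² = 0.198, so P_del/P_inc = 1 − |Γ|² = 0.802
ML = −10·log₁₀(1 − |Γ|²)

mismatch loss ≈ 0.956 dB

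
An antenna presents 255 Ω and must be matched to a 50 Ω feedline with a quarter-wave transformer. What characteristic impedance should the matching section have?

Z_qwt = √(Z_0·R_L) = √(50 × 255) = √12750

Z_qwt ≈ 113 Ω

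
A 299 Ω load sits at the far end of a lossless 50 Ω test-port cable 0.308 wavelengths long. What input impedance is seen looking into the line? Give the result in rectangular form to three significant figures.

Z_in ≈ 9.54 + j18.5 Ω

βl = 2π × 0.308 = 111°
tan(βl) = tan(111°) = -2.62
Z_in = Z_0·(Z_L + jZ_0·tanβl)/(Z_0 + jZ_L·tanβl)
     = 50·(299 − j131)/(50 − j784)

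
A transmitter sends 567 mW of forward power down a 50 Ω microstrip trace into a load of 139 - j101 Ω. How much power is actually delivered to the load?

P_delivered ≈ 343 mW

|Γ| = |(89 − j101)/(189 − j101)| = 0.628
|Γ|² = 0.395
P_refl = |Γ|²·P_inc = 224 mW, P_del = (1 − |Γ|²)·P_inc = 343 mW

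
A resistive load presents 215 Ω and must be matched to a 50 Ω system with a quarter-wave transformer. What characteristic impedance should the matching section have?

Z_qwt ≈ 104 Ω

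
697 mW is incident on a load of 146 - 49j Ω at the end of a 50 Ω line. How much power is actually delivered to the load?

P_delivered ≈ 499 mW

|Γ| = |(96 − j49)/(196 − j49)| = 0.533
|Γ|² = 0.285
P_refl = |Γ|²·P_inc = 198 mW, P_del = (1 − |Γ|²)·P_inc = 499 mW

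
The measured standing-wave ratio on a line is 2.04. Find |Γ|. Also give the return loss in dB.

|Γ| ≈ 0.342; return loss ≈ 9.32 dB

|Γ| = (S − 1)/(S + 1) = (2.04 − 1)/(2.04 + 1) = 1.04/3.04
RL = −20·log₁₀|Γ| = −20·log₁₀(0.342)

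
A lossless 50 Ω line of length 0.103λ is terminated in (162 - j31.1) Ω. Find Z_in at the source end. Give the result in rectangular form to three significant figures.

Z_in ≈ 31.2 − j47.4 Ω

βl = 2π × 0.103 = 37.1°
tan(βl) = tan(37.1°) = 0.756
Z_in = Z_0·(Z_L + jZ_0·tanβl)/(Z_0 + jZ_L·tanβl)
     = 50·(162 + j6.69)/(73.5 + j122)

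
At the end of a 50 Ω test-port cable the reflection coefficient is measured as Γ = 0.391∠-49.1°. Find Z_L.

Z_L ≈ 66.1 − j46.1 Ω

Z_L = Z_0·(1 + Γ)/(1 − Γ) = 50·(1.26 − j0.296)/(0.744 + j0.296)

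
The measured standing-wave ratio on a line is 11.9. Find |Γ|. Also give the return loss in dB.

|Γ| ≈ 0.845; return loss ≈ 1.46 dB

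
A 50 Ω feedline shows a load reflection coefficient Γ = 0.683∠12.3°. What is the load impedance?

Z_L = Z_0·(1 + Γ)/(1 − Γ) = 50·(1.67 + j0.145)/(0.333 − j0.145)

Z_L ≈ 202 + j110 Ω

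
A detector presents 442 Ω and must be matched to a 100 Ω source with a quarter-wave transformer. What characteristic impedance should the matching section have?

Z_qwt = √(Z_0·R_L) = √(100 × 442) = √44200

Z_qwt ≈ 210 Ω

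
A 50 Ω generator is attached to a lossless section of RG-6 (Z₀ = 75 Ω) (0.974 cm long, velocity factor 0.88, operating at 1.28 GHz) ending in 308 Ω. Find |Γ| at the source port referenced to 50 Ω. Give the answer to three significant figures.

λ = v/f = 0.88·c / 1.28 GHz = 0.206 m
βl = 2π·l/λ = 2π × 0.0472 = 17°
tan(βl) = 0.306
Z_in = Z_0·(Z_L + jZ_0·tanβl)/(Z_0 + jZ_L·tanβl) = 131 − j141 Ω
Γ_s = (Z_in − Z_s)/(Z_in + Z_s) = (80.7 − j141)/(181 − j141), |Γ_s| = 0.709

|Γ| ≈ 0.709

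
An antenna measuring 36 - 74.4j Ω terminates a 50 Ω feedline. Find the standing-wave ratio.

VSWR ≈ 4.98

Γ = (Z_L − Z_0)/(Z_L + Z_0) = (-14 − j74.4)/(86 − j74.4)
|Γ| = 75.7/114 = 0.666
VSWR = (1 + |Γ|)/(1 − |Γ|) = 1.67/0.334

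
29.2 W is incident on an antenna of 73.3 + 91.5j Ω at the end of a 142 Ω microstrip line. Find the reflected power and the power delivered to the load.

|Γ| = |(-68.7 + j91.5)/(215.3 + j91.5)| = 0.489
|Γ|² = 0.239
P_refl = |Γ|²·P_inc = 6.99 W, P_del = (1 − |Γ|²)·P_inc = 22.2 W

P_reflected ≈ 6.99 W; P_delivered ≈ 22.2 W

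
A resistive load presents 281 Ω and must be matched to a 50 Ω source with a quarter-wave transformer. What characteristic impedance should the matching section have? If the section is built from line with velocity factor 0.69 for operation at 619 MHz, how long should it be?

Z_qwt ≈ 119 Ω; length ≈ 8.36 cm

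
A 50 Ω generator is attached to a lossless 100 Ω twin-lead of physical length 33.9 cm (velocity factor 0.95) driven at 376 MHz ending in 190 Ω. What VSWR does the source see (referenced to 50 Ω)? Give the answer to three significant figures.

VSWR ≈ 3.56

λ = v/f = 0.95·c / 376 MHz = 0.758 m
βl = 2π·l/λ = 2π × 0.447 = 161°
tan(βl) = -0.344
Z_in = Z_0·(Z_L + jZ_0·tanβl)/(Z_0 + jZ_L·tanβl) = 149 + j62.9 Ω
Γ_s = (Z_in − Z_s)/(Z_in + Z_s) = (98.9 + j62.9)/(199 + j62.9), |Γ_s| = 0.562
VSWR = (1 + |Γ_s|)/(1 − |Γ_s|)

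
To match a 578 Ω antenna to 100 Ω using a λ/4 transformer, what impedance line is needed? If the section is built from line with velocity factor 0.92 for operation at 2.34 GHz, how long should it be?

Z_qwt = √(Z_0·R_L) = √(100 × 578) = √57800
λ = 0.92·c/f = 0.118 m, so l = λ/4 = 0.0295 m

Z_qwt ≈ 240 Ω; length ≈ 2.95 cm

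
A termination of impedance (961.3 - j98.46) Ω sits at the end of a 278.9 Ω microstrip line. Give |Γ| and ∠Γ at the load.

Γ = (Z_L − Z_0)/(Z_L + Z_0) = (682.4 − j98.46)/(1240 − j98.46)
|Γ| = 689/1240 = 0.554

Γ ≈ 0.554 ∠ -3.67°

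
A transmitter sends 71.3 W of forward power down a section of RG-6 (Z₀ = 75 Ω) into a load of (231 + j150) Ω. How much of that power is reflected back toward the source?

P_reflected ≈ 28.8 W

|Γ| = |(156 + j150)/(306 + j150)| = 0.635
|Γ|² = 0.403
P_refl = |Γ|²·P_inc = 28.8 W, P_del = (1 − |Γ|²)·P_inc = 42.5 W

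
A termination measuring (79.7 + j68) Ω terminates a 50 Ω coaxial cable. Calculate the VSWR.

VSWR ≈ 3.05

Γ = (Z_L − Z_0)/(Z_L + Z_0) = (29.7 + j68)/(129.7 + j68)
|Γ| = 74.2/146 = 0.507
VSWR = (1 + |Γ|)/(1 − |Γ|) = 1.51/0.493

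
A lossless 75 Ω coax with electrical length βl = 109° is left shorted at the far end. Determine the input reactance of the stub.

tan(βl) = -2.9
For a shorted stub, Z_in = jZ_0·tan(βl)

X_in ≈ -218 Ω (capacitive)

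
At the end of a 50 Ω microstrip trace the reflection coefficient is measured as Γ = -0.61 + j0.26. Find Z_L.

Z_L = Z_0·(1 + Γ)/(1 − Γ) = 50·(0.39 + j0.26)/(1.61 − j0.26)

Z_L ≈ 10.5 + j9.78 Ω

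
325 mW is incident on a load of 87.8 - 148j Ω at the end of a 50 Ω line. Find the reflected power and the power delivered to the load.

|Γ| = |(37.8 − j148)/(137.8 − j148)| = 0.755
|Γ|² = 0.571
P_refl = |Γ|²·P_inc = 185 mW, P_del = (1 − |Γ|²)·P_inc = 140 mW

P_reflected ≈ 185 mW; P_delivered ≈ 140 mW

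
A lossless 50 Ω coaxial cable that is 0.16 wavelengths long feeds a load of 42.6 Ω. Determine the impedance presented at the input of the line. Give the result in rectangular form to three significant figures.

βl = 2π × 0.16 = 57.6°
tan(βl) = tan(57.6°) = 1.58
Z_in = Z_0·(Z_L + jZ_0·tanβl)/(Z_0 + jZ_L·tanβl)
     = 50·(42.6 + j78.8)/(50 + j67.1)

Z_in ≈ 52.9 + j7.71 Ω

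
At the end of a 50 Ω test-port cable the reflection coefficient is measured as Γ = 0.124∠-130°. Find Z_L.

Z_L = Z_0·(1 + Γ)/(1 − Γ) = 50·(0.92 − j0.095)/(1.08 + j0.095)

Z_L ≈ 41.9 − j8.09 Ω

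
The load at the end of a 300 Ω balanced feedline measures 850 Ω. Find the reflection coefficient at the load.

Γ = 0.478

Γ = (Z_L − Z_0)/(Z_L + Z_0) = (850 − 300)/(850 + 300) = 550/1150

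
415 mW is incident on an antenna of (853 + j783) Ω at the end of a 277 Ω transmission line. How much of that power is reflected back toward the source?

P_reflected ≈ 207 mW

|Γ| = |(576 + j783)/(1130 + j783)| = 0.707
|Γ|² = 0.5
P_refl = |Γ|²·P_inc = 207 mW, P_del = (1 − |Γ|²)·P_inc = 208 mW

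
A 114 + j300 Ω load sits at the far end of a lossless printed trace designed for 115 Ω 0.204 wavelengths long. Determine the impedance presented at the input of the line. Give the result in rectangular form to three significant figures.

Z_in ≈ 19.6 − j79.9 Ω

βl = 2π × 0.204 = 73.4°
tan(βl) = tan(73.4°) = 3.36
Z_in = Z_0·(Z_L + jZ_0·tanβl)/(Z_0 + jZ_L·tanβl)
     = 115·(114 + j687)/(-894 + j383)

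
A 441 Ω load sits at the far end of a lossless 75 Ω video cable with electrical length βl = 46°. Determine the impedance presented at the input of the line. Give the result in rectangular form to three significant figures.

Z_in ≈ 24 − j68.5 Ω

tan(βl) = tan(46°) = 1.04
Z_in = Z_0·(Z_L + jZ_0·tanβl)/(Z_0 + jZ_L·tanβl)
     = 75·(441 + j77.7)/(75 + j457)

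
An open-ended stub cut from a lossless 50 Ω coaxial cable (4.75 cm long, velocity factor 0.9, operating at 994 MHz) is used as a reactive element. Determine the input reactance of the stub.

X_in ≈ -25.5 Ω (capacitive)

λ = v/f = 0.9·c / 994 MHz = 0.272 m
βl = 2π·l/λ = 2π × 0.175 = 63°
tan(βl) = 1.96
For an open-ended stub, Z_in = −jZ_0·cot(βl) = −jZ_0/tan(βl)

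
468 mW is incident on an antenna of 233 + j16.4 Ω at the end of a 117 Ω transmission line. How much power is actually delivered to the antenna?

|Γ| = |(116 + j16.4)/(350 + j16.4)| = 0.334
|Γ|² = 0.112
P_refl = |Γ|²·P_inc = 52.3 mW, P_del = (1 − |Γ|²)·P_inc = 416 mW

P_delivered ≈ 416 mW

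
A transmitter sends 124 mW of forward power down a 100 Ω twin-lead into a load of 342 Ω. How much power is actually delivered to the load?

P_delivered ≈ 86.8 mW

Γ = (342 − 100)/(342 + 100) = 0.548
|Γ|² = 0.3
P_refl = |Γ|²·P_inc = 37.2 mW, P_del = (1 − |Γ|²)·P_inc = 86.8 mW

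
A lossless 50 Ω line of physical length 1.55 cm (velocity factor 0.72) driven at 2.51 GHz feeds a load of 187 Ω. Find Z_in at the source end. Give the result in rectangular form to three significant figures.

λ = v/f = 0.72·c / 2.51 GHz = 0.0861 m
βl = 2π·l/λ = 2π × 0.18 = 64.8°
tan(βl) = tan(64.8°) = 2.13
Z_in = Z_0·(Z_L + jZ_0·tanβl)/(Z_0 + jZ_L·tanβl)
     = 50·(187 + j106)/(50 + j398)

Z_in ≈ 16.1 − j21.5 Ω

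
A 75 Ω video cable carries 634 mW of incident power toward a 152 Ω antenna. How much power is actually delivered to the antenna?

Γ = (152 − 75)/(152 + 75) = 0.339
|Γ|² = 0.115
P_refl = |Γ|²·P_inc = 72.9 mW, P_del = (1 − |Γ|²)·P_inc = 561 mW

P_delivered ≈ 561 mW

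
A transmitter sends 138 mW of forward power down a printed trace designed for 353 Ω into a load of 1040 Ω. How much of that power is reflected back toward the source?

Γ = (1040 − 353)/(1040 + 353) = 0.493
|Γ|² = 0.243
P_refl = |Γ|²·P_inc = 33.6 mW, P_del = (1 − |Γ|²)·P_inc = 104 mW

P_reflected ≈ 33.6 mW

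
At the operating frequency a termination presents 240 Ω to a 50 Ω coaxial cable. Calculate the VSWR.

Γ = (240 − 50)/(240 + 50) = 0.655
VSWR = (1 + 0.655)/(1 − 0.655)

VSWR ≈ 4.8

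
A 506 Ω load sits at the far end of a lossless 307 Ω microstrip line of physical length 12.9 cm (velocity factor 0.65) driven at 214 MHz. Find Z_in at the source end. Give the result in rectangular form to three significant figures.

Z_in ≈ 249 − j127 Ω

λ = v/f = 0.65·c / 214 MHz = 0.911 m
βl = 2π·l/λ = 2π × 0.142 = 51°
tan(βl) = tan(51°) = 1.23
Z_in = Z_0·(Z_L + jZ_0·tanβl)/(Z_0 + jZ_L·tanβl)
     = 307·(506 + j379)/(307 + j624)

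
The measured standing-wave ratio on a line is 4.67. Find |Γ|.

|Γ| ≈ 0.647

|Γ| = (S − 1)/(S + 1) = (4.67 − 1)/(4.67 + 1) = 3.67/5.67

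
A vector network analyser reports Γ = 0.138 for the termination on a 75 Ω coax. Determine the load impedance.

Z_L = Z_0·(1 + Γ)/(1 − Γ) = 75·(1.14)/(0.862)

Z_L ≈ 99 Ω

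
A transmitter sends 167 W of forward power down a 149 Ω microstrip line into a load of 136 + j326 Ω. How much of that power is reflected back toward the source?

|Γ| = |(-13 + j326)/(285 + j326)| = 0.753
|Γ|² = 0.568
P_refl = |Γ|²·P_inc = 94.8 W, P_del = (1 − |Γ|²)·P_inc = 72.2 W

P_reflected ≈ 94.8 W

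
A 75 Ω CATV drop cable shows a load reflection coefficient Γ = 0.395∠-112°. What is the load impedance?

Z_L = Z_0·(1 + Γ)/(1 − Γ) = 75·(0.852 − j0.366)/(1.15 + j0.366)

Z_L ≈ 43.6 − j37.8 Ω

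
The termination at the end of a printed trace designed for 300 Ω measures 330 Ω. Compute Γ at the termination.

Γ = (Z_L − Z_0)/(Z_L + Z_0) = (330 − 300)/(330 + 300) = 30/630

Γ = 0.0476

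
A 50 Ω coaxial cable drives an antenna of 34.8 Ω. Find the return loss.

RL ≈ 14.9 dB

Γ = (34.8 − 50)/(34.8 + 50) = -0.179
RL = −20·log₁₀|Γ| = −20·log₁₀(0.179)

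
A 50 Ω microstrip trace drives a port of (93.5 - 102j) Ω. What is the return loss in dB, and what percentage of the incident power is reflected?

Γ = (43.5 − j102)/(143.5 − j102), |Γ| = 0.63
RL = −20·log₁₀(0.63) = 4.02 dB
P_refl/P_inc = |Γ|² = 0.397

RL ≈ 4.02 dB; 39.7% of incident power reflected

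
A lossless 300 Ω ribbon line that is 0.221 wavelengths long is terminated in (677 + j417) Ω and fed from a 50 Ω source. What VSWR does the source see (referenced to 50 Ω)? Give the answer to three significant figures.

VSWR ≈ 4.76

βl = 2π × 0.221 = 79.6°
tan(βl) = 5.43
Z_in = Z_0·(Z_L + jZ_0·tanβl)/(Z_0 + jZ_L·tanβl) = 107 − j112 Ω
Γ_s = (Z_in − Z_s)/(Z_in + Z_s) = (56.9 − j112)/(157 − j112), |Γ_s| = 0.653
VSWR = (1 + |Γ_s|)/(1 − |Γ_s|)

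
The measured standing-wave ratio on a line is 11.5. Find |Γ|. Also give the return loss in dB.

|Γ| ≈ 0.84; return loss ≈ 1.51 dB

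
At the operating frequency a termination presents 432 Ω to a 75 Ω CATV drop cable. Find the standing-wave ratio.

VSWR ≈ 5.76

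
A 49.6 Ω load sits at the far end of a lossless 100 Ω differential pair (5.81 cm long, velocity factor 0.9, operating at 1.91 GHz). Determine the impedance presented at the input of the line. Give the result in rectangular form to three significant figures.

λ = v/f = 0.9·c / 1.91 GHz = 0.141 m
βl = 2π·l/λ = 2π × 0.411 = 148°
tan(βl) = tan(148°) = -0.626
Z_in = Z_0·(Z_L + jZ_0·tanβl)/(Z_0 + jZ_L·tanβl)
     = 100·(49.6 − j62.6)/(100 − j31)

Z_in ≈ 63 − j43 Ω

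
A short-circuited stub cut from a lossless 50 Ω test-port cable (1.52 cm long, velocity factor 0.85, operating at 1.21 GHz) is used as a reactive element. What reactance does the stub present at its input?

λ = v/f = 0.85·c / 1.21 GHz = 0.211 m
βl = 2π·l/λ = 2π × 0.0721 = 26°
tan(βl) = 0.487
For a short-circuited stub, Z_in = jZ_0·tan(βl)

X_in ≈ 24.3 Ω (inductive)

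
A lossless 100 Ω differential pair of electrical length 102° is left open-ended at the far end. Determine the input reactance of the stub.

tan(βl) = -4.7
For an open-ended stub, Z_in = −jZ_0·cot(βl) = −jZ_0/tan(βl)

X_in ≈ 21.3 Ω (inductive)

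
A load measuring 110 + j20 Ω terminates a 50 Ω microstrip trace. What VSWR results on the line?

Γ = (Z_L − Z_0)/(Z_L + Z_0) = (60 + j20)/(160 + j20)
|Γ| = 63.2/161 = 0.392
VSWR = (1 + |Γ|)/(1 − |Γ|) = 1.39/0.608

VSWR ≈ 2.29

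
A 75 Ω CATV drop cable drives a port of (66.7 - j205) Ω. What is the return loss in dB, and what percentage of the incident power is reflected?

RL ≈ 1.69 dB; 67.8% of incident power reflected

Γ = (-8.3 − j205)/(141.7 − j205), |Γ| = 0.823
RL = −20·log₁₀(0.823) = 1.69 dB
P_refl/P_inc = |Γ|² = 0.678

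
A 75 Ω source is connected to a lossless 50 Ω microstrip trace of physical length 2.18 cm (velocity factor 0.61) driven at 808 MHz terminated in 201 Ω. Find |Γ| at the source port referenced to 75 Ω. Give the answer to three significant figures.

|Γ| ≈ 0.584

λ = v/f = 0.61·c / 808 MHz = 0.226 m
βl = 2π·l/λ = 2π × 0.0963 = 34.7°
tan(βl) = 0.691
Z_in = Z_0·(Z_L + jZ_0·tanβl)/(Z_0 + jZ_L·tanβl) = 34.1 − j60.1 Ω
Γ_s = (Z_in − Z_s)/(Z_in + Z_s) = (-40.9 − j60.1)/(109 − j60.1), |Γ_s| = 0.584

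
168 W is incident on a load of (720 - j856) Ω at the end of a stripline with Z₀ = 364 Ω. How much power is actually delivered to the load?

P_delivered ≈ 92.3 W

|Γ| = |(356 − j856)/(1084 − j856)| = 0.671
|Γ|² = 0.451
P_refl = |Γ|²·P_inc = 75.7 W, P_del = (1 − |Γ|²)·P_inc = 92.3 W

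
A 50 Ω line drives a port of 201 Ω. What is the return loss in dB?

RL ≈ 4.41 dB

Γ = (201 − 50)/(201 + 50) = 0.602
RL = −20·log₁₀|Γ| = −20·log₁₀(0.602)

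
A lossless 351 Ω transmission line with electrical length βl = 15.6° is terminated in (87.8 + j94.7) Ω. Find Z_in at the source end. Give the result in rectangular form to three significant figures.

Z_in ≈ 110 + j200 Ω

tan(βl) = tan(15.6°) = 0.279
Z_in = Z_0·(Z_L + jZ_0·tanβl)/(Z_0 + jZ_L·tanβl)
     = 351·(87.8 + j193)/(325 + j24.5)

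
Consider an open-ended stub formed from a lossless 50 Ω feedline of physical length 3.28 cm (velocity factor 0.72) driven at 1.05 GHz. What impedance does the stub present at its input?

λ = v/f = 0.72·c / 1.05 GHz = 0.206 m
βl = 2π·l/λ = 2π × 0.159 = 57.4°
tan(βl) = 1.56
For an open-ended stub, Z_in = −jZ_0·cot(βl) = −jZ_0/tan(βl)

Z_in ≈ −j32 Ω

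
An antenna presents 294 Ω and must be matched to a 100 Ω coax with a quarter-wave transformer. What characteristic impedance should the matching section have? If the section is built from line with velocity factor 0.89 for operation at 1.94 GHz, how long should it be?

Z_qwt ≈ 171 Ω; length ≈ 3.44 cm

Z_qwt = √(Z_0·R_L) = √(100 × 294) = √29400
λ = 0.89·c/f = 0.138 m, so l = λ/4 = 0.0344 m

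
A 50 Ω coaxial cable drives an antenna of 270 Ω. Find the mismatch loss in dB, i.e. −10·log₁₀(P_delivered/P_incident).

Γ = (270 − 50)/(270 + 50) = 0.688
|Γ|² = 0.473, so P_del/P_inc = 1 − |Γ|² = 0.527
ML = −10·log₁₀(1 − |Γ|²)

mismatch loss ≈ 2.78 dB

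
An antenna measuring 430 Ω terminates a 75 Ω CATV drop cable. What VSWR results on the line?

VSWR ≈ 5.73

Γ = (430 − 75)/(430 + 75) = 0.703
VSWR = (1 + 0.703)/(1 − 0.703)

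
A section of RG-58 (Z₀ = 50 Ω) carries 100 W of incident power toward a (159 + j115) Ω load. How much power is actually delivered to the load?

|Γ| = |(109 + j115)/(209 + j115)| = 0.664
|Γ|² = 0.441
P_refl = |Γ|²·P_inc = 44.1 W, P_del = (1 − |Γ|²)·P_inc = 55.9 W

P_delivered ≈ 55.9 W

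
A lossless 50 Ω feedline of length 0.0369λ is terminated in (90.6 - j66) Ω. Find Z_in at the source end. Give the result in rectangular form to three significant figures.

βl = 2π × 0.0369 = 13.3°
tan(βl) = tan(13.3°) = 0.236
Z_in = Z_0·(Z_L + jZ_0·tanβl)/(Z_0 + jZ_L·tanβl)
     = 50·(90.6 − j54.2)/(65.6 + j21.4)

Z_in ≈ 50.3 − j57.7 Ω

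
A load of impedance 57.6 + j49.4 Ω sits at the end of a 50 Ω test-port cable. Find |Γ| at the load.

|Γ| ≈ 0.422

Γ = (Z_L − Z_0)/(Z_L + Z_0) = (7.6 + j49.4)/(107.6 + j49.4)
|Γ| = 50/118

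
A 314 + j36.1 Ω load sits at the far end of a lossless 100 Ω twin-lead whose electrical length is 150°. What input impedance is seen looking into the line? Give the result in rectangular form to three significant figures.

tan(βl) = tan(150°) = -0.577
Z_in = Z_0·(Z_L + jZ_0·tanβl)/(Z_0 + jZ_L·tanβl)
     = 100·(314 − j21.6)/(121 − j181)

Z_in ≈ 88.2 + j114 Ω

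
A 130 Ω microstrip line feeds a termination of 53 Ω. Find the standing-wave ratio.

For a purely resistive load, VSWR = R_L/Z_0 or Z_0/R_L (whichever > 1) = 130/53

VSWR ≈ 2.45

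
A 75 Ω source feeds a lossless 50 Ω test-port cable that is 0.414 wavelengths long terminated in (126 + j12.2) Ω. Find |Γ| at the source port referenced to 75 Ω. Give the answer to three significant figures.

βl = 2π × 0.414 = 149°
tan(βl) = -0.6
Z_in = Z_0·(Z_L + jZ_0·tanβl)/(Z_0 + jZ_L·tanβl) = 47.6 + j47.2 Ω
Γ_s = (Z_in − Z_s)/(Z_in + Z_s) = (-27.4 + j47.2)/(123 + j47.2), |Γ_s| = 0.416

|Γ| ≈ 0.416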